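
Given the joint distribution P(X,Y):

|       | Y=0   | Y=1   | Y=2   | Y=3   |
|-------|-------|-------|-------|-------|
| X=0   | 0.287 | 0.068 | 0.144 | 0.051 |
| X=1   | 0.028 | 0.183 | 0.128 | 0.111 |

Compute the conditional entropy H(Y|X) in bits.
1.7338 bits

H(Y|X) = H(X,Y) - H(X)

H(X,Y) = -Σ_{x,y} P(x,y) log₂ P(x,y). Per-cell terms -P(x,y)·log₂P(x,y):
  X=0: 0.5169, 0.2637, 0.4026, 0.2190
  X=1: 0.1444, 0.4484, 0.3796, 0.3520
Sum of the 8 terms: H(X,Y) = 2.7266 bits

Marginal of X (row sums):
  P(X=0) = 0.287 + 0.068 + 0.144 + 0.051 = 0.550
  P(X=1) = 0.028 + 0.183 + 0.128 + 0.111 = 0.450
H(X) = -[0.550·log₂(0.550) + 0.450·log₂(0.450)]
  = 0.4744 + 0.5184 = 0.9928 bits

H(Y|X) = H(X,Y) - H(X) = 2.7266 - 0.9928 = 1.7338 bits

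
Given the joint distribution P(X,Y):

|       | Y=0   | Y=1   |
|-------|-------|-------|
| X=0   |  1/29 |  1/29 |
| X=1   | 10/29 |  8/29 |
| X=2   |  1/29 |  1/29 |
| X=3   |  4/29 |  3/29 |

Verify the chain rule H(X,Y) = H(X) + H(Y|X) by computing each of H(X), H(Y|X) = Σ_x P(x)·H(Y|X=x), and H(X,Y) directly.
H(X) = 1.4542 bits, H(Y|X) = 0.9909 bits, H(X,Y) = 2.4451 bits

Marginal of X (row sums):
  P(X=0) = 1/29 + 1/29 = 2/29
  P(X=1) = 10/29 + 8/29 = 18/29
  P(X=2) = 1/29 + 1/29 = 2/29
  P(X=3) = 4/29 + 3/29 = 7/29
H(X) = -[(2/29)·log₂(2/29) + (18/29)·log₂(18/29) + (2/29)·log₂(2/29) + (7/29)·log₂(7/29)]
  = 0.26607 + 0.42707 + 0.26607 + 0.49498 = 1.4542 bits

H(Y|X) = Σ_x P(x)·H(Y|X=x):
  X=0: P(X=0) = 2/29, P(Y|X=0) = (1/2, 1/2) → H(Y|X=0) = 1.00000
  X=1: P(X=1) = 18/29, P(Y|X=1) = (5/9, 4/9) → H(Y|X=1) = 0.99108
  X=2: P(X=2) = 2/29, P(Y|X=2) = (1/2, 1/2) → H(Y|X=2) = 1.00000
  X=3: P(X=3) = 7/29, P(Y|X=3) = (4/7, 3/7) → H(Y|X=3) = 0.98523
H(Y|X) = (2/29)·1.00000 + (18/29)·0.99108 + (2/29)·1.00000 + (7/29)·0.98523 = 0.9909 bits

H(X,Y) = -Σ_{x,y} P(x,y) log₂ P(x,y). Per-cell terms -P(x,y)·log₂P(x,y):
  X=0: 0.16752, 0.16752
  X=1: 0.52967, 0.51255
  X=2: 0.16752, 0.16752
  X=3: 0.39420, 0.33859
Sum of the 8 terms: H(X,Y) = 2.4451 bits

Chain rule check:
  H(X) + H(Y|X) = 1.4542 + 0.9909 = 2.4451 bits
  H(X,Y) = 2.4451 bits
✓ Chain rule verified.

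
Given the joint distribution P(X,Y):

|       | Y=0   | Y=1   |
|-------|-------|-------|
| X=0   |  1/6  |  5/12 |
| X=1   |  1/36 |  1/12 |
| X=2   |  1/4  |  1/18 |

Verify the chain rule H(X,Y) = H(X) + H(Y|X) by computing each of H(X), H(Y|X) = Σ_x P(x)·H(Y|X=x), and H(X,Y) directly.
H(X) = 1.3285 bits, H(Y|X) = 0.8026 bits, H(X,Y) = 2.1311 bits

Marginal of X (row sums):
  P(X=0) = 1/6 + 5/12 = 7/12
  P(X=1) = 1/36 + 1/12 = 1/9
  P(X=2) = 1/4 + 1/18 = 11/36
H(X) = -[(7/12)·log₂(7/12) + (1/9)·log₂(1/9) + (11/36)·log₂(11/36)]
  = 0.4536 + 0.3522 + 0.5227 = 1.3285 bits

H(Y|X) = Σ_x P(x)·H(Y|X=x):
  X=0: P(X=0) = 7/12, P(Y|X=0) = (2/7, 5/7) → H(Y|X=0) = 0.8631
  X=1: P(X=1) = 1/9, P(Y|X=1) = (1/4, 3/4) → H(Y|X=1) = 0.8113
  X=2: P(X=2) = 11/36, P(Y|X=2) = (9/11, 2/11) → H(Y|X=2) = 0.6840
H(Y|X) = (7/12)·0.8631 + (1/9)·0.8113 + (11/36)·0.6840 = 0.8026 bits

H(X,Y) = -Σ_{x,y} P(x,y) log₂ P(x,y). Per-cell terms -P(x,y)·log₂P(x,y):
  X=0: 0.4308, 0.5263
  X=1: 0.1436, 0.2987
  X=2: 0.5000, 0.2317
Sum of the 6 terms: H(X,Y) = 2.1311 bits

Chain rule check:
  H(X) + H(Y|X) = 1.3285 + 0.8026 = 2.1311 bits
  H(X,Y) = 2.1311 bits
✓ Chain rule verified.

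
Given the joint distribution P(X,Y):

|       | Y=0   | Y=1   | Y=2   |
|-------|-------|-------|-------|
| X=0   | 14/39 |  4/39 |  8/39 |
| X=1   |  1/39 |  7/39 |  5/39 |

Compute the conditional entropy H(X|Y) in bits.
0.7230 bits

H(X|Y) = H(X,Y) - H(Y)

H(X,Y) = -Σ_{x,y} P(x,y) log₂ P(x,y). Per-cell terms -P(x,y)·log₂P(x,y):
  X=0: 0.530581, 0.336964, 0.468800
  X=1: 0.135523, 0.444778, 0.379933
Sum of the 6 terms: H(X,Y) = 2.296579 bits

Marginal of Y (column sums):
  P(Y=0) = 14/39 + 1/39 = 5/13
  P(Y=1) = 4/39 + 7/39 = 11/39
  P(Y=2) = 8/39 + 5/39 = 1/3
H(Y) = -[(5/13)·log₂(5/13) + (11/39)·log₂(11/39) + (1/3)·log₂(1/3)]
  = 0.530197 + 0.515017 + 0.528321 = 1.573535 bits

H(X|Y) = H(X,Y) - H(Y) = 2.296579 - 1.573535 = 0.7230 bits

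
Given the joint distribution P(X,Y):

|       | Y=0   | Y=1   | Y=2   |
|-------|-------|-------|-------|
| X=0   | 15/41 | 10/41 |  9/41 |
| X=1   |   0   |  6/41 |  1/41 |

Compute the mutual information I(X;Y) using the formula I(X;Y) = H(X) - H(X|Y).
0.1725 bits

I(X;Y) = H(X) - H(X|Y)

Marginal of X (row sums):
  P(X=0) = 15/41 + 10/41 + 9/41 = 34/41
  P(X=1) = 0 + 6/41 + 1/41 = 7/41
H(X) = -[(34/41)·log₂(34/41) + (7/41)·log₂(7/41)]
  = 0.22398 + 0.43540 = 0.6594 bits

Marginal of Y (column sums):
  P(Y=0) = 15/41 + 0 = 15/41
  P(Y=1) = 10/41 + 6/41 = 16/41
  P(Y=2) = 9/41 + 1/41 = 10/41
H(X|Y) = Σ_y P(y)·H(X|Y=y):
  Y=0: P(Y=0) = 15/41, P(X|Y=0) = (1, 0) → H(X|Y=0) = 0.00000
  Y=1: P(Y=1) = 16/41, P(X|Y=1) = (5/8, 3/8) → H(X|Y=1) = 0.95443
  Y=2: P(Y=2) = 10/41, P(X|Y=2) = (9/10, 1/10) → H(X|Y=2) = 0.46900
H(X|Y) = (15/41)·0.00000 + (16/41)·0.95443 + (10/41)·0.46900 = 0.4869 bits

I(X;Y) = H(X) - H(X|Y) = 0.6594 - 0.4869 = 0.1725 bits

Cross-check via I(X;Y) = H(X) + H(Y) - H(X,Y): computing H(Y) from the column sums and H(X,Y) from the 6 cells in the same way gives H(Y) = 1.5570 bits and H(X,Y) = 2.0439 bits, so
I(X;Y) = 0.6594 + 1.5570 - 2.0439 = 0.1725 bits ✓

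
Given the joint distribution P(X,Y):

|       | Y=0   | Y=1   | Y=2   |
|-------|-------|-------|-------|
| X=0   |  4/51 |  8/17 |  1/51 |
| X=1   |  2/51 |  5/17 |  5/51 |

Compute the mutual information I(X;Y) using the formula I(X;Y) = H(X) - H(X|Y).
0.0668 bits

I(X;Y) = H(X) - H(X|Y)

Marginal of X (row sums):
  P(X=0) = 4/51 + 8/17 + 1/51 = 29/51
  P(X=1) = 2/51 + 5/17 + 5/51 = 22/51
H(X) = -[(29/51)·log₂(29/51) + (22/51)·log₂(22/51)]
  = 0.46312 + 0.52325 = 0.9864 bits

Marginal of Y (column sums):
  P(Y=0) = 4/51 + 2/51 = 2/17
  P(Y=1) = 8/17 + 5/17 = 13/17
  P(Y=2) = 1/51 + 5/51 = 2/17
H(X|Y) = Σ_y P(y)·H(X|Y=y):
  Y=0: P(Y=0) = 2/17, P(X|Y=0) = (2/3, 1/3) → H(X|Y=0) = 0.91830
  Y=1: P(Y=1) = 13/17, P(X|Y=1) = (8/13, 5/13) → H(X|Y=1) = 0.96124
  Y=2: P(Y=2) = 2/17, P(X|Y=2) = (1/6, 5/6) → H(X|Y=2) = 0.65002
H(X|Y) = (2/17)·0.91830 + (13/17)·0.96124 + (2/17)·0.65002 = 0.9196 bits

I(X;Y) = H(X) - H(X|Y) = 0.9864 - 0.9196 = 0.0668 bits

Cross-check via I(X;Y) = H(X) + H(Y) - H(X,Y): computing H(Y) from the column sums and H(X,Y) from the 6 cells in the same way gives H(Y) = 1.0224 bits and H(X,Y) = 1.9420 bits, so
I(X;Y) = 0.9864 + 1.0224 - 1.9420 = 0.0668 bits ✓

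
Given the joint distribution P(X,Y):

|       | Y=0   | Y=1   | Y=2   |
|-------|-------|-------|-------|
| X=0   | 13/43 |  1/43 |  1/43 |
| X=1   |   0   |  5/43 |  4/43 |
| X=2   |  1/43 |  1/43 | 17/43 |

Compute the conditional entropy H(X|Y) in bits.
0.7874 bits

H(X|Y) = H(X,Y) - H(Y)

H(X,Y) = -Σ_{x,y} P(x,y) log₂ P(x,y). Per-cell terms -P(x,y)·log₂P(x,y):
  X=0: 0.52176, 0.12619, 0.12619
  X=1: 0.00000, 0.36097, 0.31872
  X=2: 0.12619, 0.12619, 0.52929
  (cells with P = 0 contribute 0)
Sum of the 9 terms: H(X,Y) = 2.2355 bits

Marginal of Y (column sums):
  P(Y=0) = 13/43 + 0 + 1/43 = 14/43
  P(Y=1) = 1/43 + 5/43 + 1/43 = 7/43
  P(Y=2) = 1/43 + 4/43 + 17/43 = 22/43
H(Y) = -[(14/43)·log₂(14/43) + (7/43)·log₂(7/43) + (22/43)·log₂(22/43)]
  = 0.52709 + 0.42633 + 0.49466 = 1.4481 bits

H(X|Y) = H(X,Y) - H(Y) = 2.2355 - 1.4481 = 0.7874 bits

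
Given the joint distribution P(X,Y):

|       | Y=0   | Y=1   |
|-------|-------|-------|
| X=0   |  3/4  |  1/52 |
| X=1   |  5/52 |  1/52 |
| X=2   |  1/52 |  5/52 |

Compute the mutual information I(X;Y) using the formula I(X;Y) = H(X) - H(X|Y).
0.2902 bits

I(X;Y) = H(X) - H(X|Y)

Marginal of X (row sums):
  P(X=0) = 3/4 + 1/52 = 10/13
  P(X=1) = 5/52 + 1/52 = 3/26
  P(X=2) = 1/52 + 5/52 = 3/26
H(X) = -[(10/13)·log₂(10/13) + (3/26)·log₂(3/26) + (3/26)·log₂(3/26)]
  = 0.29116 + 0.35948 + 0.35948 = 1.0101 bits

Marginal of Y (column sums):
  P(Y=0) = 3/4 + 5/52 + 1/52 = 45/52
  P(Y=1) = 1/52 + 1/52 + 5/52 = 7/52
H(X|Y) = Σ_y P(y)·H(X|Y=y):
  Y=0: P(Y=0) = 45/52, P(X|Y=0) = (13/15, 1/9, 1/45) → H(X|Y=0) = 0.65318
  Y=1: P(Y=1) = 7/52, P(X|Y=1) = (1/7, 1/7, 5/7) → H(X|Y=1) = 1.14883
H(X|Y) = (45/52)·0.65318 + (7/52)·1.14883 = 0.7199 bits

I(X;Y) = H(X) - H(X|Y) = 1.0101 - 0.7199 = 0.2902 bits

Cross-check via I(X;Y) = H(X) + H(Y) - H(X,Y): computing H(Y) from the column sums and H(X,Y) from the 6 cells in the same way gives H(Y) = 0.5700 bits and H(X,Y) = 1.2899 bits, so
I(X;Y) = 1.0101 + 0.5700 - 1.2899 = 0.2902 bits ✓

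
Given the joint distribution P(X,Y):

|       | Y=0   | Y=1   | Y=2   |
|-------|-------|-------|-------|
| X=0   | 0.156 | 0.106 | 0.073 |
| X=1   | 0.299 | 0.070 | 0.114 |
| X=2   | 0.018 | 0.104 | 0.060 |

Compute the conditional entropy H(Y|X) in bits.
1.3879 bits

H(Y|X) = H(X,Y) - H(X)

H(X,Y) = -Σ_{x,y} P(x,y) log₂ P(x,y). Per-cell terms -P(x,y)·log₂P(x,y):
  X=0: 0.418140, 0.343214, 0.275645
  X=1: 0.520793, 0.268555, 0.357150
  X=2: 0.104325, 0.339596, 0.243534
Sum of the 9 terms: H(X,Y) = 2.87095 bits

Marginal of X (row sums):
  P(X=0) = 0.156 + 0.106 + 0.073 = 0.335
  P(X=1) = 0.299 + 0.070 + 0.114 = 0.483
  P(X=2) = 0.018 + 0.104 + 0.060 = 0.182
H(X) = -[0.335·log₂(0.335) + 0.483·log₂(0.483) + 0.182·log₂(0.182)]
  = 0.528552 + 0.507104 + 0.447354 = 1.48301 bits

H(Y|X) = H(X,Y) - H(X) = 2.87095 - 1.48301 = 1.3879 bits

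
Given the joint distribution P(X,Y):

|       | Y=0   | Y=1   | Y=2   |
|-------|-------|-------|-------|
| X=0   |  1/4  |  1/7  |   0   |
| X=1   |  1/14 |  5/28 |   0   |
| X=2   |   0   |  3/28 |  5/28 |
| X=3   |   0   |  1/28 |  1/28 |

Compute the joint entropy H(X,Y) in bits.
2.7493 bits

H(X,Y) = -Σ_{x,y} P(x,y) log₂ P(x,y). Per-cell terms -P(x,y)·log₂P(x,y):
  X=0: 0.50000, 0.40105, 0.00000
  X=1: 0.27195, 0.44383, 0.00000
  X=2: 0.00000, 0.34526, 0.44383
  X=3: 0.00000, 0.17169, 0.17169
  (cells with P = 0 contribute 0)
Sum of the 12 terms: H(X,Y) = 2.7493 bits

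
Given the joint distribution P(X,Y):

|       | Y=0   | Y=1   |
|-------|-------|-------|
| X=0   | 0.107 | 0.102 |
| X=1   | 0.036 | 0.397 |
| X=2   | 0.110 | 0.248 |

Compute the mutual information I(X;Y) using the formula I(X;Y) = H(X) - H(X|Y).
0.1096 bits

I(X;Y) = H(X) - H(X|Y)

Marginal of X (row sums):
  P(X=0) = 0.107 + 0.102 = 0.209
  P(X=1) = 0.036 + 0.397 = 0.433
  P(X=2) = 0.110 + 0.248 = 0.358
H(X) = -[0.209·log₂(0.209) + 0.433·log₂(0.433) + 0.358·log₂(0.358)]
  = 0.472011 + 0.522874 + 0.530545 = 1.52543 bits

Marginal of Y (column sums):
  P(Y=0) = 0.107 + 0.036 + 0.110 = 0.253
  P(Y=1) = 0.102 + 0.397 + 0.248 = 0.747
H(X|Y) = Σ_y P(y)·H(X|Y=y):
  Y=0: P(Y=0) = 0.253, P(X|Y=0) = (107/253, 36/253, 10/23) → H(X|Y=0) = 1.447801
  Y=1: P(Y=1) = 0.747, P(X|Y=1) = (34/249, 397/747, 248/747) → H(X|Y=1) = 1.405035
H(X|Y) = 0.253·1.447801 + 0.747·1.405035 = 1.41585 bits

I(X;Y) = H(X) - H(X|Y) = 1.52543 - 1.41585 = 0.1096 bits

Cross-check via I(X;Y) = H(X) + H(Y) - H(X,Y): computing H(Y) from the column sums and H(X,Y) from the 6 cells in the same way gives H(Y) = 0.81600 bits and H(X,Y) = 2.23185 bits, so
I(X;Y) = 1.52543 + 0.81600 - 2.23185 = 0.1096 bits ✓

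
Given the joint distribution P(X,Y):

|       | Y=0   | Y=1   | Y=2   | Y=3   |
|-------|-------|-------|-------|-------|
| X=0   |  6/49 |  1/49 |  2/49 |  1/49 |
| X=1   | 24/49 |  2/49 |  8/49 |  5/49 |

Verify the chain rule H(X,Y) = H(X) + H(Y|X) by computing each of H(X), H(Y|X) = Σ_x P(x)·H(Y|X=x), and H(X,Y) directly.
H(X) = 0.7300 bits, H(Y|X) = 1.5141 bits, H(X,Y) = 2.2441 bits

Marginal of X (row sums):
  P(X=0) = 6/49 + 1/49 + 2/49 + 1/49 = 10/49
  P(X=1) = 24/49 + 2/49 + 8/49 + 5/49 = 39/49
H(X) = -[(10/49)·log₂(10/49) + (39/49)·log₂(39/49)]
  = 0.467915 + 0.262102 = 0.7300 bits

H(Y|X) = Σ_x P(x)·H(Y|X=x):
  X=0: P(X=0) = 10/49, P(Y|X=0) = (3/5, 1/10, 1/5, 1/10) → H(Y|X=0) = 1.570951
  X=1: P(X=1) = 39/49, P(Y|X=1) = (8/13, 2/39, 8/39, 5/39) → H(Y|X=1) = 1.499537
H(Y|X) = (10/49)·1.570951 + (39/49)·1.499537 = 1.5141 bits

H(X,Y) = -Σ_{x,y} P(x,y) log₂ P(x,y). Per-cell terms -P(x,y)·log₂P(x,y):
  X=0: 0.370989, 0.114586, 0.188356, 0.114586
  X=1: 0.504366, 0.188356, 0.426891, 0.335998
Sum of the 8 terms: H(X,Y) = 2.2441 bits

Chain rule check:
  H(X) + H(Y|X) = 0.7300 + 1.5141 = 2.2441 bits
  H(X,Y) = 2.2441 bits
✓ Chain rule verified.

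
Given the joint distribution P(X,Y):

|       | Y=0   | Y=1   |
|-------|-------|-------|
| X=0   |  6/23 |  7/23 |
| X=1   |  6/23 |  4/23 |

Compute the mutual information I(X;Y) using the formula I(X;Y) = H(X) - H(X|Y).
0.0137 bits

I(X;Y) = H(X) - H(X|Y)

Marginal of X (row sums):
  P(X=0) = 6/23 + 7/23 = 13/23
  P(X=1) = 6/23 + 4/23 = 10/23
H(X) = -[(13/23)·log₂(13/23) + (10/23)·log₂(10/23)]
  = 0.46524 + 0.52245 = 0.9877 bits

Marginal of Y (column sums):
  P(Y=0) = 6/23 + 6/23 = 12/23
  P(Y=1) = 7/23 + 4/23 = 11/23
H(X|Y) = Σ_y P(y)·H(X|Y=y):
  Y=0: P(Y=0) = 12/23, P(X|Y=0) = (1/2, 1/2) → H(X|Y=0) = 1.00000
  Y=1: P(Y=1) = 11/23, P(X|Y=1) = (7/11, 4/11) → H(X|Y=1) = 0.94566
H(X|Y) = (12/23)·1.00000 + (11/23)·0.94566 = 0.9740 bits

I(X;Y) = H(X) - H(X|Y) = 0.9877 - 0.9740 = 0.0137 bits

Cross-check via I(X;Y) = H(X) + H(Y) - H(X,Y): computing H(Y) from the column sums and H(X,Y) from the 4 cells in the same way gives H(Y) = 0.9986 bits and H(X,Y) = 1.9726 bits, so
I(X;Y) = 0.9877 + 0.9986 - 1.9726 = 0.0137 bits ✓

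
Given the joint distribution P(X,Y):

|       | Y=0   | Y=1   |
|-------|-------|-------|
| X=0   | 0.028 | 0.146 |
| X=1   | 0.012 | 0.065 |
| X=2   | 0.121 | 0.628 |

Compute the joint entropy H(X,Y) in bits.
1.6728 bits

H(X,Y) = -Σ_{x,y} P(x,y) log₂ P(x,y). Per-cell terms -P(x,y)·log₂P(x,y):
  X=0: 0.1444, 0.4053
  X=1: 0.0766, 0.2563
  X=2: 0.3687, 0.4215
Sum of the 6 terms: H(X,Y) = 1.6728 bits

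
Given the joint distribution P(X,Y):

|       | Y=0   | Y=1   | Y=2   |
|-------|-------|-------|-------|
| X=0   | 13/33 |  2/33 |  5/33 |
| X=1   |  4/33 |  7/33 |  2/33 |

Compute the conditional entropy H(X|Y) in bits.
0.7970 bits

H(X|Y) = H(X,Y) - H(Y)

H(X,Y) = -Σ_{x,y} P(x,y) log₂ P(x,y). Per-cell terms -P(x,y)·log₂P(x,y):
  X=0: 0.52944, 0.24511, 0.41249
  X=1: 0.36902, 0.47452, 0.24511
Sum of the 6 terms: H(X,Y) = 2.2757 bits

Marginal of Y (column sums):
  P(Y=0) = 13/33 + 4/33 = 17/33
  P(Y=1) = 2/33 + 7/33 = 3/11
  P(Y=2) = 5/33 + 2/33 = 7/33
H(Y) = -[(17/33)·log₂(17/33) + (3/11)·log₂(3/11) + (7/33)·log₂(7/33)]
  = 0.49296 + 0.51122 + 0.47452 = 1.4787 bits

H(X|Y) = H(X,Y) - H(Y) = 2.2757 - 1.4787 = 0.7970 bits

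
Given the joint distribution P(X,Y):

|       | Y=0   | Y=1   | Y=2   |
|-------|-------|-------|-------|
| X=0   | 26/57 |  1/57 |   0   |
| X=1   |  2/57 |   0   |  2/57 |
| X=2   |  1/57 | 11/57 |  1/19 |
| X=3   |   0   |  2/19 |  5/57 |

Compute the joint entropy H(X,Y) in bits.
2.3918 bits

H(X,Y) = -Σ_{x,y} P(x,y) log₂ P(x,y). Per-cell terms -P(x,y)·log₂P(x,y):
  X=0: 0.516556, 0.102331, 0.000000
  X=1: 0.169575, 0.000000, 0.169575
  X=2: 0.102331, 0.458036, 0.223575
  X=3: 0.000000, 0.341887, 0.307979
  (cells with P = 0 contribute 0)
Sum of the 12 terms: H(X,Y) = 2.3918 bits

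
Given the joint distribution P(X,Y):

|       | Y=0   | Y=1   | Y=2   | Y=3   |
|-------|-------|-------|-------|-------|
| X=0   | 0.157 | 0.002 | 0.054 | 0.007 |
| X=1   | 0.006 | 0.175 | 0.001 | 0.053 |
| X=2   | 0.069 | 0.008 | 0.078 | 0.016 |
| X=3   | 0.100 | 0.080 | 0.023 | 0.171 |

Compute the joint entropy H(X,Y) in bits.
3.3227 bits

H(X,Y) = -Σ_{x,y} P(x,y) log₂ P(x,y). Per-cell terms -P(x,y)·log₂P(x,y):
  X=0: 0.41937, 0.01793, 0.22739, 0.05011
  X=1: 0.04428, 0.44005, 0.00997, 0.22461
  X=2: 0.26615, 0.05573, 0.28707, 0.09545
  X=3: 0.33219, 0.29151, 0.12517, 0.43570
Sum of the 16 terms: H(X,Y) = 3.3227 bits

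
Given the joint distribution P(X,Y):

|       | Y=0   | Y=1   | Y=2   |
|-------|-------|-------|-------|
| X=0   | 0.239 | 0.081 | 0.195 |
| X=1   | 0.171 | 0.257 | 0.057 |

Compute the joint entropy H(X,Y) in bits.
2.4221 bits

H(X,Y) = -Σ_{x,y} P(x,y) log₂ P(x,y). Per-cell terms -P(x,y)·log₂P(x,y):
  X=0: 0.493515, 0.293701, 0.459899
  X=1: 0.435696, 0.503761, 0.235575
Sum of the 6 terms: H(X,Y) = 2.4221 bits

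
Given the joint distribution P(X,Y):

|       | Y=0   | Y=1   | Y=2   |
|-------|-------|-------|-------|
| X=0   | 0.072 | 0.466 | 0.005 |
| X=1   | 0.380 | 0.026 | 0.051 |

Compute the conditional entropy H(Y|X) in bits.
0.7165 bits

H(Y|X) = H(X,Y) - H(X)

H(X,Y) = -Σ_{x,y} P(x,y) log₂ P(x,y). Per-cell terms -P(x,y)·log₂P(x,y):
  X=0: 0.2733, 0.5133, 0.0382
  X=1: 0.5305, 0.1369, 0.2190
Sum of the 6 terms: H(X,Y) = 1.7112 bits

Marginal of X (row sums):
  P(X=0) = 0.072 + 0.466 + 0.005 = 0.543
  P(X=1) = 0.380 + 0.026 + 0.051 = 0.457
H(X) = -[0.543·log₂(0.543) + 0.457·log₂(0.457)]
  = 0.4784 + 0.5163 = 0.9947 bits

H(Y|X) = H(X,Y) - H(X) = 1.7112 - 0.9947 = 0.7165 bits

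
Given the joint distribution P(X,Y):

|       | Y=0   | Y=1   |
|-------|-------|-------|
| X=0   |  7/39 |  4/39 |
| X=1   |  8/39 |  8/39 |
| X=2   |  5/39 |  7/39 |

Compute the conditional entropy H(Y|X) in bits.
0.9785 bits

H(Y|X) = H(X,Y) - H(X)

H(X,Y) = -Σ_{x,y} P(x,y) log₂ P(x,y). Per-cell terms -P(x,y)·log₂P(x,y):
  X=0: 0.44478, 0.33696
  X=1: 0.46880, 0.46880
  X=2: 0.37993, 0.44478
Sum of the 6 terms: H(X,Y) = 2.54405 bits

Marginal of X (row sums):
  P(X=0) = 7/39 + 4/39 = 11/39
  P(X=1) = 8/39 + 8/39 = 16/39
  P(X=2) = 5/39 + 7/39 = 4/13
H(X) = -[(11/39)·log₂(11/39) + (16/39)·log₂(16/39) + (4/13)·log₂(4/13)]
  = 0.51502 + 0.52734 + 0.52321 = 1.56557 bits

H(Y|X) = H(X,Y) - H(X) = 2.54405 - 1.56557 = 0.9785 bits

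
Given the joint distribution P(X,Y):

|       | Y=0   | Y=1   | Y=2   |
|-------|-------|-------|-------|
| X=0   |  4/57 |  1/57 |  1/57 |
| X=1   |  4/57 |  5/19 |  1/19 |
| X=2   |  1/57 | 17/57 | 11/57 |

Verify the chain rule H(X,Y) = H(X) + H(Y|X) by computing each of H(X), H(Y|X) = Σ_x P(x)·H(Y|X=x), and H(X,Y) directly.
H(X) = 1.3680 bits, H(Y|X) = 1.1860 bits, H(X,Y) = 2.5540 bits

Marginal of X (row sums):
  P(X=0) = 4/57 + 1/57 + 1/57 = 2/19
  P(X=1) = 4/57 + 5/19 + 1/19 = 22/57
  P(X=2) = 1/57 + 17/57 + 11/57 = 29/57
H(X) = -[(2/19)·log₂(2/19) + (22/57)·log₂(22/57) + (29/57)·log₂(29/57)]
  = 0.34189 + 0.53011 + 0.49601 = 1.3680 bits

H(Y|X) = Σ_x P(x)·H(Y|X=x):
  X=0: P(X=0) = 2/19, P(Y|X=0) = (2/3, 1/6, 1/6) → H(Y|X=0) = 1.25163
  X=1: P(X=1) = 22/57, P(Y|X=1) = (2/11, 15/22, 3/22) → H(Y|X=1) = 1.21587
  X=2: P(X=2) = 29/57, P(Y|X=2) = (1/29, 17/29, 11/29) → H(Y|X=2) = 1.14968
H(Y|X) = (2/19)·1.25163 + (22/57)·1.21587 + (29/57)·1.14968 = 1.1860 bits

H(X,Y) = -Σ_{x,y} P(x,y) log₂ P(x,y). Per-cell terms -P(x,y)·log₂P(x,y):
  X=0: 0.26897, 0.10233, 0.10233
  X=1: 0.26897, 0.50684, 0.22358
  X=2: 0.10233, 0.52057, 0.45804
Sum of the 9 terms: H(X,Y) = 2.5540 bits

Chain rule check:
  H(X) + H(Y|X) = 1.3680 + 1.1860 = 2.5540 bits
  H(X,Y) = 2.5540 bits
✓ Chain rule verified.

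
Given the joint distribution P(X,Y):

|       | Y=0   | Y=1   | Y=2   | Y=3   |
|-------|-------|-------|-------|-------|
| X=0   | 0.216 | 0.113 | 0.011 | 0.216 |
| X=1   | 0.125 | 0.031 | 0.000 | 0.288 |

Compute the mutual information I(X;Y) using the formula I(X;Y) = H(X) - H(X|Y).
0.0629 bits

I(X;Y) = H(X) - H(X|Y)

Marginal of X (row sums):
  P(X=0) = 0.216 + 0.113 + 0.011 + 0.216 = 0.556
  P(X=1) = 0.125 + 0.031 + 0.000 + 0.288 = 0.444
H(X) = -[0.556·log₂(0.556) + 0.444·log₂(0.444)]
  = 0.4708 + 0.5201 = 0.9909 bits

Marginal of Y (column sums):
  P(Y=0) = 0.216 + 0.125 = 0.341
  P(Y=1) = 0.113 + 0.031 = 0.144
  P(Y=2) = 0.011 + 0.000 = 0.011
  P(Y=3) = 0.216 + 0.288 = 0.504
H(X|Y) = Σ_y P(y)·H(X|Y=y):
  Y=0: P(Y=0) = 0.341, P(X|Y=0) = (216/341, 125/341) → H(X|Y=0) = 0.9480
  Y=1: P(Y=1) = 0.144, P(X|Y=1) = (113/144, 31/144) → H(X|Y=1) = 0.7515
  Y=2: P(Y=2) = 0.011, P(X|Y=2) = (1, 0) → H(X|Y=2) = 0.0000
  Y=3: P(Y=3) = 0.504, P(X|Y=3) = (3/7, 4/7) → H(X|Y=3) = 0.9852
H(X|Y) = 0.341·0.9480 + 0.144·0.7515 + 0.011·0.0000 + 0.504·0.9852 = 0.9280 bits

I(X;Y) = H(X) - H(X|Y) = 0.9909 - 0.9280 = 0.0629 bits

Cross-check via I(X;Y) = H(X) + H(Y) - H(X,Y): computing H(Y) from the column sums and H(X,Y) from the 8 cells in the same way gives H(Y) = 1.5017 bits and H(X,Y) = 2.4297 bits, so
I(X;Y) = 0.9909 + 1.5017 - 2.4297 = 0.0629 bits ✓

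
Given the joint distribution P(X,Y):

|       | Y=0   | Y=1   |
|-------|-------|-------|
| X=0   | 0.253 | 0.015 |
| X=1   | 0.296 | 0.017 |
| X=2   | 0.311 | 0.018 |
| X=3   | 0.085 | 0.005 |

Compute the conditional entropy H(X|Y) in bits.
1.8739 bits

H(X|Y) = H(X,Y) - H(Y)

H(X,Y) = -Σ_{x,y} P(x,y) log₂ P(x,y). Per-cell terms -P(x,y)·log₂P(x,y):
  X=0: 0.50165, 0.09088
  X=1: 0.51987, 0.09993
  X=2: 0.52404, 0.10433
  X=3: 0.30229, 0.03822
Sum of the 8 terms: H(X,Y) = 2.1812 bits

Marginal of Y (column sums):
  P(Y=0) = 0.253 + 0.296 + 0.311 + 0.085 = 0.945
  P(Y=1) = 0.015 + 0.017 + 0.018 + 0.005 = 0.055
H(Y) = -[0.945·log₂(0.945) + 0.055·log₂(0.055)]
  = 0.07713 + 0.23014 = 0.3073 bits

H(X|Y) = H(X,Y) - H(Y) = 2.1812 - 0.3073 = 1.8739 bits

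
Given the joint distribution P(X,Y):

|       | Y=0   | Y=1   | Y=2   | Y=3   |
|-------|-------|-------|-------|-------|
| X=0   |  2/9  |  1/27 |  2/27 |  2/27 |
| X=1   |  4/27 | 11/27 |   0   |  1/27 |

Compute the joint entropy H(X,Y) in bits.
2.3266 bits

H(X,Y) = -Σ_{x,y} P(x,y) log₂ P(x,y). Per-cell terms -P(x,y)·log₂P(x,y):
  X=0: 0.48221, 0.17611, 0.27814, 0.27814
  X=1: 0.40813, 0.52778, 0.00000, 0.17611
  (cells with P = 0 contribute 0)
Sum of the 8 terms: H(X,Y) = 2.3266 bits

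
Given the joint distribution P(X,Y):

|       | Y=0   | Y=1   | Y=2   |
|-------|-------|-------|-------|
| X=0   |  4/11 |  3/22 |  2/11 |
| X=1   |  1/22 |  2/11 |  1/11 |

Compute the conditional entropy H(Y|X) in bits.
1.4318 bits

H(Y|X) = H(X,Y) - H(X)

H(X,Y) = -Σ_{x,y} P(x,y) log₂ P(x,y). Per-cell terms -P(x,y)·log₂P(x,y):
  X=0: 0.53070, 0.39197, 0.44717
  X=1: 0.20270, 0.44717, 0.31449
Sum of the 6 terms: H(X,Y) = 2.3342 bits

Marginal of X (row sums):
  P(X=0) = 4/11 + 3/22 + 2/11 = 15/22
  P(X=1) = 1/22 + 2/11 + 1/11 = 7/22
H(X) = -[(15/22)·log₂(15/22) + (7/22)·log₂(7/22)]
  = 0.37673 + 0.52566 = 0.9024 bits

H(Y|X) = H(X,Y) - H(X) = 2.3342 - 0.9024 = 1.4318 bits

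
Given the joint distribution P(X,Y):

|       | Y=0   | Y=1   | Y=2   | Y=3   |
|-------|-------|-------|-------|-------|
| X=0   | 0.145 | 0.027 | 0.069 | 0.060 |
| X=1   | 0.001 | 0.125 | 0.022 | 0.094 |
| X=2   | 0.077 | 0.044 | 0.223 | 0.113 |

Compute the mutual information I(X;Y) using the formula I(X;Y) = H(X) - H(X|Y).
0.3076 bits

I(X;Y) = H(X) - H(X|Y)

Marginal of X (row sums):
  P(X=0) = 0.145 + 0.027 + 0.069 + 0.060 = 0.301
  P(X=1) = 0.001 + 0.125 + 0.022 + 0.094 = 0.242
  P(X=2) = 0.077 + 0.044 + 0.223 + 0.113 = 0.457
H(X) = -[0.301·log₂(0.301) + 0.242·log₂(0.242) + 0.457·log₂(0.457)]
  = 0.52138 + 0.49535 + 0.51629 = 1.5330 bits

Marginal of Y (column sums):
  P(Y=0) = 0.145 + 0.001 + 0.077 = 0.223
  P(Y=1) = 0.027 + 0.125 + 0.044 = 0.196
  P(Y=2) = 0.069 + 0.022 + 0.223 = 0.314
  P(Y=3) = 0.060 + 0.094 + 0.113 = 0.267
H(X|Y) = Σ_y P(y)·H(X|Y=y):
  Y=0: P(Y=0) = 0.223, P(X|Y=0) = (145/223, 1/223, 77/223) → H(X|Y=0) = 0.96848
  Y=1: P(Y=1) = 0.196, P(X|Y=1) = (27/196, 125/196, 11/49) → H(X|Y=1) = 1.29165
  Y=2: P(Y=2) = 0.314, P(X|Y=2) = (69/314, 11/157, 223/314) → H(X|Y=2) = 1.09973
  Y=3: P(Y=3) = 0.267, P(X|Y=3) = (20/89, 94/267, 113/267) → H(X|Y=3) = 1.53925
H(X|Y) = 0.223·0.96848 + 0.196·1.29165 + 0.314·1.09973 + 0.267·1.53925 = 1.2254 bits

I(X;Y) = H(X) - H(X|Y) = 1.5330 - 1.2254 = 0.3076 bits

Cross-check via I(X;Y) = H(X) + H(Y) - H(X,Y): computing H(Y) from the column sums and H(X,Y) from the 12 cells in the same way gives H(Y) = 1.9770 bits and H(X,Y) = 3.2024 bits, so
I(X;Y) = 1.5330 + 1.9770 - 3.2024 = 0.3076 bits ✓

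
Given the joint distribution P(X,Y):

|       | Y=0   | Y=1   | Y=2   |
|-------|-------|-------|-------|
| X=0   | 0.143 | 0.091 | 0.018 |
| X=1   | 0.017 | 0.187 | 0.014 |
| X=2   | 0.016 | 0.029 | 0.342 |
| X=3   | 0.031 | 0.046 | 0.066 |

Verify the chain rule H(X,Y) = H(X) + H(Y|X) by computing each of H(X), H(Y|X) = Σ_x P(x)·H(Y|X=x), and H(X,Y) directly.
H(X) = 1.9115 bits, H(Y|X) = 0.9388 bits, H(X,Y) = 2.8502 bits

Marginal of X (row sums):
  P(X=0) = 0.143 + 0.091 + 0.018 = 0.252
  P(X=1) = 0.017 + 0.187 + 0.014 = 0.218
  P(X=2) = 0.016 + 0.029 + 0.342 = 0.387
  P(X=3) = 0.031 + 0.046 + 0.066 = 0.143
H(X) = -[0.252·log₂(0.252) + 0.218·log₂(0.218) + 0.387·log₂(0.387) + 0.143·log₂(0.143)]
  = 0.50110 + 0.47908 + 0.53003 + 0.40125 = 1.9115 bits

H(Y|X) = Σ_x P(x)·H(Y|X=x):
  X=0: P(X=0) = 0.252, P(Y|X=0) = (143/252, 13/36, 1/14) → H(Y|X=0) = 1.26645
  X=1: P(X=1) = 0.218, P(Y|X=1) = (17/218, 187/218, 7/109) → H(Y|X=1) = 0.73122
  X=2: P(X=2) = 0.387, P(Y|X=2) = (16/387, 29/387, 38/43) → H(Y|X=2) = 0.62775
  X=3: P(X=3) = 0.143, P(Y|X=3) = (31/143, 46/143, 6/13) → H(Y|X=3) = 1.51935
H(Y|X) = 0.252·1.26645 + 0.218·0.73122 + 0.387·0.62775 + 0.143·1.51935 = 0.9388 bits

H(X,Y) = -Σ_{x,y} P(x,y) log₂ P(x,y). Per-cell terms -P(x,y)·log₂P(x,y):
  X=0: 0.40125, 0.31468, 0.10433
  X=1: 0.09993, 0.45233, 0.08622
  X=2: 0.09545, 0.14813, 0.52939
  X=3: 0.15536, 0.20434, 0.25881
Sum of the 12 terms: H(X,Y) = 2.8502 bits

Chain rule check:
  H(X) + H(Y|X) = 1.9115 + 0.9388 = 2.8503 bits
  H(X,Y) = 2.8502 bits
✓ Chain rule verified (Δ = 0.0001 is 4-dp rounding noise: each of the three values was rounded independently).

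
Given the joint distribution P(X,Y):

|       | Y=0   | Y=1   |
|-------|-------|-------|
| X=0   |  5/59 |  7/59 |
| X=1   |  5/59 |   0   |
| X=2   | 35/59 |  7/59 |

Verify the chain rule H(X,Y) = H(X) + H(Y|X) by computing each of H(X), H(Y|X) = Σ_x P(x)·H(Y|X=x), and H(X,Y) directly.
H(X) = 1.1181 bits, H(Y|X) = 0.6620 bits, H(X,Y) = 1.7801 bits

Marginal of X (row sums):
  P(X=0) = 5/59 + 7/59 = 12/59
  P(X=1) = 5/59 + 0 = 5/59
  P(X=2) = 35/59 + 7/59 = 42/59
H(X) = -[(12/59)·log₂(12/59) + (5/59)·log₂(5/59) + (42/59)·log₂(42/59)]
  = 0.4673249 + 0.3017555 + 0.3490454 = 1.1181 bits

H(Y|X) = Σ_x P(x)·H(Y|X=x):
  X=0: P(X=0) = 12/59, P(Y|X=0) = (5/12, 7/12) → H(Y|X=0) = 0.9798688
  X=1: P(X=1) = 5/59, P(Y|X=1) = (1, 0) → H(Y|X=1) = 0.0000000
  X=2: P(X=2) = 42/59, P(Y|X=2) = (5/6, 1/6) → H(Y|X=2) = 0.6500224
H(Y|X) = (12/59)·0.9798688 + (5/59)·0.0000000 + (42/59)·0.6500224 = 0.6620 bits

H(X,Y) = -Σ_{x,y} P(x,y) log₂ P(x,y). Per-cell terms -P(x,y)·log₂P(x,y):
  X=0: 0.3017555, 0.3648647
  X=1: 0.3017555, 0.0000000
  X=2: 0.4469085, 0.3648647
  (cells with P = 0 contribute 0)
Sum of the 6 terms: H(X,Y) = 1.7801 bits

Chain rule check:
  H(X) + H(Y|X) = 1.1181 + 0.6620 = 1.7801 bits
  H(X,Y) = 1.7801 bits
✓ Chain rule verified.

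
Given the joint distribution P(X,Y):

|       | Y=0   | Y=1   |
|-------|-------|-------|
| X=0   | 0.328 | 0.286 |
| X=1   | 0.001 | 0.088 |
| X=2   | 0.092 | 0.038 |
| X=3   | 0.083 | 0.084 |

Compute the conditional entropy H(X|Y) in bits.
1.4567 bits

H(X|Y) = H(X,Y) - H(Y)

H(X,Y) = -Σ_{x,y} P(x,y) log₂ P(x,y). Per-cell terms -P(x,y)·log₂P(x,y):
  X=0: 0.52750, 0.51649
  X=1: 0.00997, 0.30856
  X=2: 0.31668, 0.17928
  X=3: 0.29803, 0.30017
Sum of the 8 terms: H(X,Y) = 2.4567 bits

Marginal of Y (column sums):
  P(Y=0) = 0.328 + 0.001 + 0.092 + 0.083 = 0.504
  P(Y=1) = 0.286 + 0.088 + 0.038 + 0.084 = 0.496
H(Y) = -[0.504·log₂(0.504) + 0.496·log₂(0.496)]
  = 0.49821 + 0.50175 = 1.0000 bits

H(X|Y) = H(X,Y) - H(Y) = 2.4567 - 1.0000 = 1.4567 bits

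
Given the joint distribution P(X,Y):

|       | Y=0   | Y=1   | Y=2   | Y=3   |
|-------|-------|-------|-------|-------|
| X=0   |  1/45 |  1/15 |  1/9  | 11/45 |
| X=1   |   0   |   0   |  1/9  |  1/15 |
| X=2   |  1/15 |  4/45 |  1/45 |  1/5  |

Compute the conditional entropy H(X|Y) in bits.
1.2818 bits

H(X|Y) = H(X,Y) - H(Y)

H(X,Y) = -Σ_{x,y} P(x,y) log₂ P(x,y). Per-cell terms -P(x,y)·log₂P(x,y):
  X=0: 0.1220, 0.2605, 0.3522, 0.4968
  X=1: 0.0000, 0.0000, 0.3522, 0.2605
  X=2: 0.2605, 0.3104, 0.1220, 0.4644
  (cells with P = 0 contribute 0)
Sum of the 12 terms: H(X,Y) = 3.0015 bits

Marginal of Y (column sums):
  P(Y=0) = 1/45 + 0 + 1/15 = 4/45
  P(Y=1) = 1/15 + 0 + 4/45 = 7/45
  P(Y=2) = 1/9 + 1/9 + 1/45 = 11/45
  P(Y=3) = 11/45 + 1/15 + 1/5 = 23/45
H(Y) = -[(4/45)·log₂(4/45) + (7/45)·log₂(7/45) + (11/45)·log₂(11/45) + (23/45)·log₂(23/45)]
  = 0.3104 + 0.4176 + 0.4968 + 0.4949 = 1.7197 bits

H(X|Y) = H(X,Y) - H(Y) = 3.0015 - 1.7197 = 1.2818 bits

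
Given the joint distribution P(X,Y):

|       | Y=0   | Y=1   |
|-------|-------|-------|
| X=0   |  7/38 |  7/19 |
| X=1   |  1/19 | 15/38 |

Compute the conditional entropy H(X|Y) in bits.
0.9435 bits

H(X|Y) = H(X,Y) - H(Y)

H(X,Y) = -Σ_{x,y} P(x,y) log₂ P(x,y). Per-cell terms -P(x,y)·log₂P(x,y):
  X=0: 0.449579, 0.530737
  X=1: 0.223575, 0.529357
Sum of the 4 terms: H(X,Y) = 1.73325 bits

Marginal of Y (column sums):
  P(Y=0) = 7/38 + 1/19 = 9/38
  P(Y=1) = 7/19 + 15/38 = 29/38
H(Y) = -[(9/38)·log₂(9/38) + (29/38)·log₂(29/38)]
  = 0.492158 + 0.297591 = 0.78975 bits

H(X|Y) = H(X,Y) - H(Y) = 1.73325 - 0.78975 = 0.9435 bits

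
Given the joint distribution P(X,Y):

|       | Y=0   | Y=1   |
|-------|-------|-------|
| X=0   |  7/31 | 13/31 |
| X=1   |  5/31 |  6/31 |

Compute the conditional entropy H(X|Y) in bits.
0.9308 bits

H(X|Y) = H(X,Y) - H(Y)

H(X,Y) = -Σ_{x,y} P(x,y) log₂ P(x,y). Per-cell terms -P(x,y)·log₂P(x,y):
  X=0: 0.48477, 0.52577
  X=1: 0.42456, 0.45856
Sum of the 4 terms: H(X,Y) = 1.8937 bits

Marginal of Y (column sums):
  P(Y=0) = 7/31 + 5/31 = 12/31
  P(Y=1) = 13/31 + 6/31 = 19/31
H(Y) = -[(12/31)·log₂(12/31) + (19/31)·log₂(19/31)]
  = 0.53003 + 0.43287 = 0.9629 bits

H(X|Y) = H(X,Y) - H(Y) = 1.8937 - 0.9629 = 0.9308 bits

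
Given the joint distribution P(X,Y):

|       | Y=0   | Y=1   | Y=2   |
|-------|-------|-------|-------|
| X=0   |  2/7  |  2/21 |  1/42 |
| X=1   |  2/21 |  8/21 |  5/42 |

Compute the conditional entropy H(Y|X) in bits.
1.2132 bits

H(Y|X) = H(X,Y) - H(X)

H(X,Y) = -Σ_{x,y} P(x,y) log₂ P(x,y). Per-cell terms -P(x,y)·log₂P(x,y):
  X=0: 0.5164, 0.3231, 0.1284
  X=1: 0.3231, 0.5304, 0.3655
Sum of the 6 terms: H(X,Y) = 2.1869 bits

Marginal of X (row sums):
  P(X=0) = 2/7 + 2/21 + 1/42 = 17/42
  P(X=1) = 2/21 + 8/21 + 5/42 = 25/42
H(X) = -[(17/42)·log₂(17/42) + (25/42)·log₂(25/42)]
  = 0.5282 + 0.4455 = 0.9737 bits

H(Y|X) = H(X,Y) - H(X) = 2.1869 - 0.9737 = 1.2132 bits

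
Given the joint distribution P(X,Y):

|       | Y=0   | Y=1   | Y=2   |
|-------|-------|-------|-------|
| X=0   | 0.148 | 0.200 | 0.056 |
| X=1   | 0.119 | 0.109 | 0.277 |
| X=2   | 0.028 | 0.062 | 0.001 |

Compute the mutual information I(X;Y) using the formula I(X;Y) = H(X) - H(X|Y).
0.1841 bits

I(X;Y) = H(X) - H(X|Y)

Marginal of X (row sums):
  P(X=0) = 0.148 + 0.200 + 0.056 = 0.404
  P(X=1) = 0.119 + 0.109 + 0.277 = 0.505
  P(X=2) = 0.028 + 0.062 + 0.001 = 0.091
H(X) = -[0.404·log₂(0.404) + 0.505·log₂(0.505) + 0.091·log₂(0.091)]
  = 0.52826 + 0.49775 + 0.31468 = 1.3407 bits

Marginal of Y (column sums):
  P(Y=0) = 0.148 + 0.119 + 0.028 = 0.295
  P(Y=1) = 0.200 + 0.109 + 0.062 = 0.371
  P(Y=2) = 0.056 + 0.277 + 0.001 = 0.334
H(X|Y) = Σ_y P(y)·H(X|Y=y):
  Y=0: P(Y=0) = 0.295, P(X|Y=0) = (148/295, 119/295, 28/295) → H(X|Y=0) = 1.35003
  Y=1: P(Y=1) = 0.371, P(X|Y=1) = (200/371, 109/371, 62/371) → H(X|Y=1) = 1.43106
  Y=2: P(Y=2) = 0.334, P(X|Y=2) = (28/167, 277/334, 1/334) → H(X|Y=2) = 0.68095
H(X|Y) = 0.295·1.35003 + 0.371·1.43106 + 0.334·0.68095 = 1.1566 bits

I(X;Y) = H(X) - H(X|Y) = 1.3407 - 1.1566 = 0.1841 bits

Cross-check via I(X;Y) = H(X) + H(Y) - H(X,Y): computing H(Y) from the column sums and H(X,Y) from the 9 cells in the same way gives H(Y) = 1.5787 bits and H(X,Y) = 2.7353 bits, so
I(X;Y) = 1.3407 + 1.5787 - 2.7353 = 0.1841 bits ✓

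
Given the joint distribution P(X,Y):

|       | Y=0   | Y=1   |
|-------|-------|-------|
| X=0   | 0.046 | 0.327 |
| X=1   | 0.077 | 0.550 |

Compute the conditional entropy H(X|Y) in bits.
0.9529 bits

H(X|Y) = H(X,Y) - H(Y)

H(X,Y) = -Σ_{x,y} P(x,y) log₂ P(x,y). Per-cell terms -P(x,y)·log₂P(x,y):
  X=0: 0.20434223, 0.52733245
  X=1: 0.28482283, 0.47437306
Sum of the 4 terms: H(X,Y) = 1.4908706 bits

Marginal of Y (column sums):
  P(Y=0) = 0.046 + 0.077 = 0.123
  P(Y=1) = 0.327 + 0.550 = 0.877
H(Y) = -[0.123·log₂(0.123) + 0.877·log₂(0.877)]
  = 0.37186218 + 0.16606105 = 0.5379232 bits

H(X|Y) = H(X,Y) - H(Y) = 1.4908706 - 0.5379232 = 0.9529 bits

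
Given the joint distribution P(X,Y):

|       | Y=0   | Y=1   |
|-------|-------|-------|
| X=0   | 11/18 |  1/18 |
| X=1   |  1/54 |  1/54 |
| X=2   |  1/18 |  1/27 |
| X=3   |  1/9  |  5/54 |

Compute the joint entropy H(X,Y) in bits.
1.9568 bits

H(X,Y) = -Σ_{x,y} P(x,y) log₂ P(x,y). Per-cell terms -P(x,y)·log₂P(x,y):
  X=0: 0.43419, 0.23166
  X=1: 0.10657, 0.10657
  X=2: 0.23166, 0.17611
  X=3: 0.35221, 0.31787
Sum of the 8 terms: H(X,Y) = 1.9568 bits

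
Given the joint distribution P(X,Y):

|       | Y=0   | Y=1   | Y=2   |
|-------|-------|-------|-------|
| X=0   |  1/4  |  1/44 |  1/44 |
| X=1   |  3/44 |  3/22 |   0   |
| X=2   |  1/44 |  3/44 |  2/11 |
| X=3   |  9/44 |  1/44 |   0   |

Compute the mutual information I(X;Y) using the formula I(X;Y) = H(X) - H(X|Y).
0.5982 bits

I(X;Y) = H(X) - H(X|Y)

Marginal of X (row sums):
  P(X=0) = 1/4 + 1/44 + 1/44 = 13/44
  P(X=1) = 3/44 + 3/22 + 0 = 9/44
  P(X=2) = 1/44 + 3/44 + 2/11 = 3/11
  P(X=3) = 9/44 + 1/44 + 0 = 5/22
H(X) = -[(13/44)·log₂(13/44) + (9/44)·log₂(9/44) + (3/11)·log₂(3/11) + (5/22)·log₂(5/22)]
  = 0.5197 + 0.4683 + 0.5112 + 0.4858 = 1.9850 bits

Marginal of Y (column sums):
  P(Y=0) = 1/4 + 3/44 + 1/44 + 9/44 = 6/11
  P(Y=1) = 1/44 + 3/22 + 3/44 + 1/44 = 1/4
  P(Y=2) = 1/44 + 0 + 2/11 + 0 = 9/44
H(X|Y) = Σ_y P(y)·H(X|Y=y):
  Y=0: P(Y=0) = 6/11, P(X|Y=0) = (11/24, 1/8, 1/24, 3/8) → H(X|Y=0) = 1.6125
  Y=1: P(Y=1) = 1/4, P(X|Y=1) = (1/11, 6/11, 3/11, 1/11) → H(X|Y=1) = 1.6172
  Y=2: P(Y=2) = 9/44, P(X|Y=2) = (1/9, 0, 8/9, 0) → H(X|Y=2) = 0.5033
H(X|Y) = (6/11)·1.6125 + (1/4)·1.6172 + (9/44)·0.5033 = 1.3868 bits

I(X;Y) = H(X) - H(X|Y) = 1.9850 - 1.3868 = 0.5982 bits

Cross-check via I(X;Y) = H(X) + H(Y) - H(X,Y): computing H(Y) from the column sums and H(X,Y) from the 12 cells in the same way gives H(Y) = 1.4453 bits and H(X,Y) = 2.8321 bits, so
I(X;Y) = 1.9850 + 1.4453 - 2.8321 = 0.5982 bits ✓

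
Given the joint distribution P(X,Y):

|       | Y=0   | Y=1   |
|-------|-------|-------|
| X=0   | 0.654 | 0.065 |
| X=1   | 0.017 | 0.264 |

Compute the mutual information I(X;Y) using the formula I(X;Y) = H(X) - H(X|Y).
0.5065 bits

I(X;Y) = H(X) - H(X|Y)

Marginal of X (row sums):
  P(X=0) = 0.654 + 0.065 = 0.719
  P(X=1) = 0.017 + 0.264 = 0.281
H(X) = -[0.719·log₂(0.719) + 0.281·log₂(0.281)]
  = 0.34220 + 0.51461 = 0.8568 bits

Marginal of Y (column sums):
  P(Y=0) = 0.654 + 0.017 = 0.671
  P(Y=1) = 0.065 + 0.264 = 0.329
H(X|Y) = Σ_y P(y)·H(X|Y=y):
  Y=0: P(Y=0) = 0.671, P(X|Y=0) = (654/671, 17/671) → H(X|Y=0) = 0.17043
  Y=1: P(Y=1) = 0.329, P(X|Y=1) = (65/329, 264/329) → H(X|Y=1) = 0.71704
H(X|Y) = 0.671·0.17043 + 0.329·0.71704 = 0.3503 bits

I(X;Y) = H(X) - H(X|Y) = 0.8568 - 0.3503 = 0.5065 bits

Cross-check via I(X;Y) = H(X) + H(Y) - H(X,Y): computing H(Y) from the column sums and H(X,Y) from the 4 cells in the same way gives H(Y) = 0.9139 bits and H(X,Y) = 1.2642 bits, so
I(X;Y) = 0.8568 + 0.9139 - 1.2642 = 0.5065 bits ✓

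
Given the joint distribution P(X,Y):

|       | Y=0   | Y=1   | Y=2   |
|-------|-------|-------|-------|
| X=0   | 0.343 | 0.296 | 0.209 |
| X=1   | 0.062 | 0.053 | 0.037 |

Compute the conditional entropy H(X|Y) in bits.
0.6148 bits

H(X|Y) = H(X,Y) - H(Y)

H(X,Y) = -Σ_{x,y} P(x,y) log₂ P(x,y). Per-cell terms -P(x,y)·log₂P(x,y):
  X=0: 0.52950, 0.51987, 0.47201
  X=1: 0.24872, 0.22461, 0.17598
Sum of the 6 terms: H(X,Y) = 2.1707 bits

Marginal of Y (column sums):
  P(Y=0) = 0.343 + 0.062 = 0.405
  P(Y=1) = 0.296 + 0.053 = 0.349
  P(Y=2) = 0.209 + 0.037 = 0.246
H(Y) = -[0.405·log₂(0.405) + 0.349·log₂(0.349) + 0.246·log₂(0.246)]
  = 0.52812 + 0.53003 + 0.49772 = 1.5559 bits

H(X|Y) = H(X,Y) - H(Y) = 2.1707 - 1.5559 = 0.6148 bits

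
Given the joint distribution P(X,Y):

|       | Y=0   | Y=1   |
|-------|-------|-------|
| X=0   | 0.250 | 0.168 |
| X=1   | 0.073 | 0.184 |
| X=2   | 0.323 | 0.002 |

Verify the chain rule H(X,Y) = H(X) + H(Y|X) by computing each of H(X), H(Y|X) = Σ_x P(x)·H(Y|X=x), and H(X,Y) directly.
H(X) = 1.5568 bits, H(Y|X) = 0.6451 bits, H(X,Y) = 2.2019 bits

Marginal of X (row sums):
  P(X=0) = 0.250 + 0.168 = 0.418
  P(X=1) = 0.073 + 0.184 = 0.257
  P(X=2) = 0.323 + 0.002 = 0.325
H(X) = -[0.418·log₂(0.418) + 0.257·log₂(0.257) + 0.325·log₂(0.325)]
  = 0.52602 + 0.50376 + 0.52698 = 1.5568 bits

H(Y|X) = Σ_x P(x)·H(Y|X=x):
  X=0: P(X=0) = 0.418, P(Y|X=0) = (125/209, 84/209) → H(Y|X=0) = 0.97206
  X=1: P(X=1) = 0.257, P(Y|X=1) = (73/257, 184/257) → H(Y|X=1) = 0.86091
  X=2: P(X=2) = 0.325, P(Y|X=2) = (323/325, 2/325) → H(Y|X=2) = 0.05405
H(Y|X) = 0.418·0.97206 + 0.257·0.86091 + 0.325·0.05405 = 0.6451 bits

H(X,Y) = -Σ_{x,y} P(x,y) log₂ P(x,y). Per-cell terms -P(x,y)·log₂P(x,y):
  X=0: 0.50000, 0.43234
  X=1: 0.27565, 0.44937
  X=2: 0.52662, 0.01793
Sum of the 6 terms: H(X,Y) = 2.2019 bits

Chain rule check:
  H(X) + H(Y|X) = 1.5568 + 0.6451 = 2.2019 bits
  H(X,Y) = 2.2019 bits
✓ Chain rule verified.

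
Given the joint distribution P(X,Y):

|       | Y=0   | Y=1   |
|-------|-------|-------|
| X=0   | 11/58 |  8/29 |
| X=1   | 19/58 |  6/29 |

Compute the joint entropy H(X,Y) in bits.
1.9652 bits

H(X,Y) = -Σ_{x,y} P(x,y) log₂ P(x,y). Per-cell terms -P(x,y)·log₂P(x,y):
  X=0: 0.45490, 0.51255
  X=1: 0.52743, 0.47028
Sum of the 4 terms: H(X,Y) = 1.9652 bits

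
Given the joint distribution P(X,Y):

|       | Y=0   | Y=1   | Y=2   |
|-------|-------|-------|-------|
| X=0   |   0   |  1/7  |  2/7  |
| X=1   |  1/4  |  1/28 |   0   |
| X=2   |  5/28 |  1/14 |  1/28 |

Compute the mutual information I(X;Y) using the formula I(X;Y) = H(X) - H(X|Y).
0.6303 bits

I(X;Y) = H(X) - H(X|Y)

Marginal of X (row sums):
  P(X=0) = 0 + 1/7 + 2/7 = 3/7
  P(X=1) = 1/4 + 1/28 + 0 = 2/7
  P(X=2) = 5/28 + 1/14 + 1/28 = 2/7
H(X) = -[(3/7)·log₂(3/7) + (2/7)·log₂(2/7) + (2/7)·log₂(2/7)]
  = 0.5239 + 0.5164 + 0.5164 = 1.5567 bits

Marginal of Y (column sums):
  P(Y=0) = 0 + 1/4 + 5/28 = 3/7
  P(Y=1) = 1/7 + 1/28 + 1/14 = 1/4
  P(Y=2) = 2/7 + 0 + 1/28 = 9/28
H(X|Y) = Σ_y P(y)·H(X|Y=y):
  Y=0: P(Y=0) = 3/7, P(X|Y=0) = (0, 7/12, 5/12) → H(X|Y=0) = 0.9799
  Y=1: P(Y=1) = 1/4, P(X|Y=1) = (4/7, 1/7, 2/7) → H(X|Y=1) = 1.3788
  Y=2: P(Y=2) = 9/28, P(X|Y=2) = (8/9, 0, 1/9) → H(X|Y=2) = 0.5033
H(X|Y) = (3/7)·0.9799 + (1/4)·1.3788 + (9/28)·0.5033 = 0.9264 bits

I(X;Y) = H(X) - H(X|Y) = 1.5567 - 0.9264 = 0.6303 bits

Cross-check via I(X;Y) = H(X) + H(Y) - H(X,Y): computing H(Y) from the column sums and H(X,Y) from the 9 cells in the same way gives H(Y) = 1.5502 bits and H(X,Y) = 2.4766 bits, so
I(X;Y) = 1.5567 + 1.5502 - 2.4766 = 0.6303 bits ✓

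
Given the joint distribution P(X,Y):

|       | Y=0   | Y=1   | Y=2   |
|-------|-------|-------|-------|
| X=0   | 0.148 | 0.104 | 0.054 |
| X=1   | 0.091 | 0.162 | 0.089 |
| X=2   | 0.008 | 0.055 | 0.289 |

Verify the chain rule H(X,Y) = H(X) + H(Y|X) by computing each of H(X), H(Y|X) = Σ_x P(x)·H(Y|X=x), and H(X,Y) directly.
H(X) = 1.5824 bits, H(Y|X) = 1.2466 bits, H(X,Y) = 2.8290 bits

Marginal of X (row sums):
  P(X=0) = 0.148 + 0.104 + 0.054 = 0.306
  P(X=1) = 0.091 + 0.162 + 0.089 = 0.342
  P(X=2) = 0.008 + 0.055 + 0.289 = 0.352
H(X) = -[0.306·log₂(0.306) + 0.342·log₂(0.342) + 0.352·log₂(0.352)]
  = 0.5228 + 0.5294 + 0.5302 = 1.5824 bits

H(Y|X) = Σ_x P(x)·H(Y|X=x):
  X=0: P(X=0) = 0.306, P(Y|X=0) = (74/153, 52/153, 3/17) → H(Y|X=0) = 1.4776
  X=1: P(X=1) = 0.342, P(Y|X=1) = (91/342, 9/19, 89/342) → H(Y|X=1) = 1.5243
  X=2: P(X=2) = 0.352, P(Y|X=2) = (1/44, 5/32, 289/352) → H(Y|X=2) = 0.7761
H(Y|X) = 0.306·1.4776 + 0.342·1.5243 + 0.352·0.7761 = 1.2466 bits

H(X,Y) = -Σ_{x,y} P(x,y) log₂ P(x,y). Per-cell terms -P(x,y)·log₂P(x,y):
  X=0: 0.4079, 0.3396, 0.2274
  X=1: 0.3147, 0.4254, 0.3106
  X=2: 0.0557, 0.2301, 0.5176
Sum of the 9 terms: H(X,Y) = 2.8290 bits

Chain rule check:
  H(X) + H(Y|X) = 1.5824 + 1.2466 = 2.8290 bits
  H(X,Y) = 2.8290 bits
✓ Chain rule verified.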